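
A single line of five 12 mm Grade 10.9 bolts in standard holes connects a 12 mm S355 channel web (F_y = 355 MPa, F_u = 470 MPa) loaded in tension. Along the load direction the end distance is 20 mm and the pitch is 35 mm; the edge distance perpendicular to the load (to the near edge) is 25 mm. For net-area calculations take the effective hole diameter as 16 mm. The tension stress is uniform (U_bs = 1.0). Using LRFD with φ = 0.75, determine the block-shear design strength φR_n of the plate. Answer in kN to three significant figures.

Shear plane L_v = 20 + 4·35 = 160 mm; A_gv = 160 × 12 = 1920 mm².
A_nv = (160 − 4.5·16) × 12 = 1056 mm².
A_nt = (25 − 0.5·16) × 12 = 204 mm².
0.6 F_u A_nv = 297.8 kN; 0.6 F_y A_gv = 409 kN → shear rupture governs the shear term.
R_n = 297.8 + 1.0 × 470 × 204 / 1000 = 393.7 kN.
Design strength φR_n = 0.75 × 393.7 = 295 kN.

295 kN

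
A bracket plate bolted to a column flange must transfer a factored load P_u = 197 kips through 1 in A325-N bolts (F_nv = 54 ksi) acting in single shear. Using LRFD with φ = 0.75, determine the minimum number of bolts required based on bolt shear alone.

7 bolts

A_b = π·1²/4 = 0.7854 in².
Per-bolt design strength φR_n = 0.75 × 54 × 0.7854 × 1 = 31.81 kips.
n ≥ 197 / 31.81 = 6.193 → use 7 bolts.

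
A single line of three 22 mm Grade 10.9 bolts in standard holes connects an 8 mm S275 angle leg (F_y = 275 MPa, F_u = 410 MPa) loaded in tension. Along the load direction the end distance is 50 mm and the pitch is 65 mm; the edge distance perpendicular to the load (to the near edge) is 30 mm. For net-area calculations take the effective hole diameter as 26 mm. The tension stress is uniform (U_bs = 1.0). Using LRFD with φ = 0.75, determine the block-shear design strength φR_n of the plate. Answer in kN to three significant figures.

212 kN

Shear plane L_v = 50 + 2·65 = 180 mm; A_gv = 180 × 8 = 1440 mm².
A_nv = (180 − 2.5·26) × 8 = 920 mm².
A_nt = (30 − 0.5·26) × 8 = 136 mm².
0.6 F_u A_nv = 226.3 kN; 0.6 F_y A_gv = 237.6 kN → shear rupture governs the shear term.
R_n = 226.3 + 1.0 × 410 × 136 / 1000 = 282.1 kN.
Design strength φR_n = 0.75 × 282.1 = 212 kN.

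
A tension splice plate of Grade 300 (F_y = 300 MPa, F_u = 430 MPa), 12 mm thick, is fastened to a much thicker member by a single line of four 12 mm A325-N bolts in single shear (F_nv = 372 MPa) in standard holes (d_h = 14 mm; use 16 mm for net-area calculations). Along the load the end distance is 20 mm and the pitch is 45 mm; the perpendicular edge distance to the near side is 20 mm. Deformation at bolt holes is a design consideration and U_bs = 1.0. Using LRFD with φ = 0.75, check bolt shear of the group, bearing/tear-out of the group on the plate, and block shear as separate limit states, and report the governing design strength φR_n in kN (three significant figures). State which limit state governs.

Bolt shear: A_b = π·12²/4 = 113.1 mm²; R_n = 372 × 113.1 × 4 × 1 / 1000 = 168.3 kN → 0.75 × 168.3 = 126 kN.
Bearing: edge l_c = 13, r_n = 80.5 kN; interior l_c = 31, r_n = 148.6 kN; R_n = 80.5 + 3·148.6 = 526.3 kN → 395 kN.
Block shear: A_gv = 1860, A_nv = 1188, A_nt = 144 mm²; R_n = min(0.6F_uA_nv, 0.6F_yA_gv) + U_bs·F_u·A_nt = 368.4 kN → 276 kN.
Bolt shear governs: 126 kN.

126 kN (bolt shear governs)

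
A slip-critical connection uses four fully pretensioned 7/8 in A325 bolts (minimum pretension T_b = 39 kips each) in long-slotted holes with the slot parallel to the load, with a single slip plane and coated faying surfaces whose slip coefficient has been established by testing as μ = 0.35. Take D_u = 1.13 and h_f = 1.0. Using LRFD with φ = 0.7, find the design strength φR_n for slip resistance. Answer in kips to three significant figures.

43.2 kips

R_n = μ · D_u · h_f · T_b · n_s · n_b = 0.35 × 1.13 × 1.0 × 39 × 1 × 4 = 61.7 kips.
Design strength φR_n = 0.7 × 61.7 = 43.2 kips.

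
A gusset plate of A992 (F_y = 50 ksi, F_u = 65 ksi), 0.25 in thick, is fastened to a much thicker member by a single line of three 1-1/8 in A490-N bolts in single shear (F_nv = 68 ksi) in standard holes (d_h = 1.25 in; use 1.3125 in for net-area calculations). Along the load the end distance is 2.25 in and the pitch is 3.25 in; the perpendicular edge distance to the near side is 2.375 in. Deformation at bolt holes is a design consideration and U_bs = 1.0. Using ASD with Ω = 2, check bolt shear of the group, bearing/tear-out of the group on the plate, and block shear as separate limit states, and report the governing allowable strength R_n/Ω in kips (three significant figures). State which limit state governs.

40.6 kips (block shear governs)

Bolt shear: A_b = π·1.125²/4 = 0.994 in²; R_n = 68 × 0.994 × 3 × 1 = 202.8 kips → 202.8 / 2 = 101 kips.
Bearing: edge l_c = 1.625, r_n = 31.69 kips; interior l_c = 2, r_n = 39 kips; R_n = 31.69 + 2·39 = 109.7 kips → 54.8 kips.
Block shear: A_gv = 2.188, A_nv = 1.367, A_nt = 0.4297 in²; R_n = min(0.6F_uA_nv, 0.6F_yA_gv) + U_bs·F_u·A_nt = 81.25 kips → 40.6 kips.
Block shear governs: 40.6 kips.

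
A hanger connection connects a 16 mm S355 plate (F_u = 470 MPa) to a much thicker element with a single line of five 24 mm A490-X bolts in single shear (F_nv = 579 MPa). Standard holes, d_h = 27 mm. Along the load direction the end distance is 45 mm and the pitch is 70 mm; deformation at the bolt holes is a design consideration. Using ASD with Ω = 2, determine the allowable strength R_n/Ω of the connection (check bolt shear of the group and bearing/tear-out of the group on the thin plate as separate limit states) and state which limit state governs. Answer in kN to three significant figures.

Bolt shear: A_b = π·24²/4 = 452.4 mm²; R_n = 579 × 452.4 × 5 × 1 / 1000 = 1310 kN → 1310 / 2 = 655 kN.
Bearing (1.2 l_c t F_u ≤ 2.4 d t F_u): upper limit = 2.4·24·16·470 / 1000 = 433.2 kN.
  Edge l_c = 45 − 27/2 = 31.5 → r_n = 284.3 kN; interior l_c = 70 − 27 = 43 → r_n = 388 kN.
  R_n,bearing = 1·284.3 + 4·388 = 1836 kN → 1836 / 2 = 918 kN.
Bolt shear governs: 655 kN.

655 kN (bolt shear governs)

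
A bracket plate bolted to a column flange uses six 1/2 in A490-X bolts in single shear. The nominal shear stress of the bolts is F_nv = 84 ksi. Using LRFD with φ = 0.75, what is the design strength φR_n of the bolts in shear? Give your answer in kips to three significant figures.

A_b = π × 0.5² / 4 = 0.1963 in².
R_n = F_nv · A_b · n · n_s = 84 × 0.1963 × 6 × 1 = 98.96 kips.
Design strength φR_n = 0.75 × 98.96 = 74.2 kips.

74.2 kips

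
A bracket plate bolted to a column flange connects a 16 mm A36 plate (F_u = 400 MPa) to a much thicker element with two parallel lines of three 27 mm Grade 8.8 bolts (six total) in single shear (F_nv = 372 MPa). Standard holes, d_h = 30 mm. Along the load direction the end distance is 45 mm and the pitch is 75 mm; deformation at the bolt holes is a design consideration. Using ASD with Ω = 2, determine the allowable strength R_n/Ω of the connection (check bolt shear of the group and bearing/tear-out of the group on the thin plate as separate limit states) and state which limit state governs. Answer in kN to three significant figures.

639 kN (bolt shear governs)

Bolt shear: A_b = π·27²/4 = 572.6 mm²; R_n = 372 × 572.6 × 6 × 1 / 1000 = 1278 kN → 1278 / 2 = 639 kN.
Bearing (1.2 l_c t F_u ≤ 2.4 d t F_u): upper limit = 2.4·27·16·400 / 1000 = 414.7 kN.
  Edge l_c = 45 − 30/2 = 30 → r_n = 230.4 kN; interior l_c = 75 − 30 = 45 → r_n = 345.6 kN.
  R_n,bearing = 2·230.4 + 4·345.6 = 1843 kN → 1843 / 2 = 922 kN.
Bolt shear governs: 639 kN.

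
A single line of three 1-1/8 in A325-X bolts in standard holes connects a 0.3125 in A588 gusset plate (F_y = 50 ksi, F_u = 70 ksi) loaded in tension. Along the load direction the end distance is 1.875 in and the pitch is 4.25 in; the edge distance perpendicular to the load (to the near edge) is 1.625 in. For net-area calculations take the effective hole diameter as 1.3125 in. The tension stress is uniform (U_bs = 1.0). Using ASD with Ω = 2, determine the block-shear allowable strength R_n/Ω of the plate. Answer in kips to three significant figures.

57.1 kips

Shear plane L_v = 1.875 + 2·4.25 = 10.38 in; A_gv = 10.38 × 0.3125 = 3.242 in².
A_nv = (10.38 − 2.5·1.3125) × 0.3125 = 2.217 in².
A_nt = (1.625 − 0.5·1.3125) × 0.3125 = 0.3027 in².
0.6 F_u A_nv = 93.11 kips; 0.6 F_y A_gv = 97.27 kips → shear rupture governs the shear term.
R_n = 93.11 + 1.0 × 70 × 0.3027 = 114.3 kips.
Allowable strength R_n/Ω = 114.3 / 2 = 57.1 kips.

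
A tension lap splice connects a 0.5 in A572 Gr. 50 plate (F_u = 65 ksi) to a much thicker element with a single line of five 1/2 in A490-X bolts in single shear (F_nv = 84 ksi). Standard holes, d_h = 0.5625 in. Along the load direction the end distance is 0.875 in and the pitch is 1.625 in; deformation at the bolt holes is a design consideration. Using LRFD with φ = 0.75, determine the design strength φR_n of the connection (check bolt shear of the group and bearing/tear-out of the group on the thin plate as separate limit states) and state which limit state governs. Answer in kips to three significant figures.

61.9 kips (bolt shear governs)

Bolt shear: A_b = π·0.5²/4 = 0.1963 in²; R_n = 84 × 0.1963 × 5 × 1 = 82.47 kips → 0.75 × 82.47 = 61.9 kips.
Bearing (1.2 l_c t F_u ≤ 2.4 d t F_u): upper limit = 2.4·0.5·0.5·65 = 39 kips.
  Edge l_c = 0.875 − 0.5625/2 = 0.5938 → r_n = 23.16 kips; interior l_c = 1.625 − 0.5625 = 1.062 → r_n = 39 kips.
  R_n,bearing = 1·23.16 + 4·39 = 179.2 kips → 0.75 × 179.2 = 134 kips.
Bolt shear governs: 61.9 kips.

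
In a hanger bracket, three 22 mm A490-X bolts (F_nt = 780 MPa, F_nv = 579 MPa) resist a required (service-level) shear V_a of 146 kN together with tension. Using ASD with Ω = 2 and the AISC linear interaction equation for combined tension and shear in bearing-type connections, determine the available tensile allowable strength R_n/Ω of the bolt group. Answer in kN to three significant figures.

A_b = π·22²/4 = 380.1 mm²; f_rv = 146 × 1000 / (3 × 380.1) = 128 MPa.
F'_nt = 1.3 F_nt − (Ω F_nt / F_nv) f_rv = 1.3·780 − (2·780/579)·128 = 669.1 MPa, capped at F_nt → F'_nt = 669.1 MPa.
R_n = F'_nt · A_b · n = 669.1 × 380.1 × 3 / 1000 = 763 kN.
Allowable strength R_n/Ω = 763 / 2 = 381 kN.

381 kN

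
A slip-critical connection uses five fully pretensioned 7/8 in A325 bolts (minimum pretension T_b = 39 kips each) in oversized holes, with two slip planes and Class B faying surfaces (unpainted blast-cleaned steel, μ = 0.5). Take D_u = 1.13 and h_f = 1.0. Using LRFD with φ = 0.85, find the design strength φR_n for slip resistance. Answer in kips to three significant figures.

187 kips

R_n = μ · D_u · h_f · T_b · n_s · n_b = 0.5 × 1.13 × 1.0 × 39 × 2 × 5 = 220.3 kips.
Design strength φR_n = 0.85 × 220.3 = 187 kips.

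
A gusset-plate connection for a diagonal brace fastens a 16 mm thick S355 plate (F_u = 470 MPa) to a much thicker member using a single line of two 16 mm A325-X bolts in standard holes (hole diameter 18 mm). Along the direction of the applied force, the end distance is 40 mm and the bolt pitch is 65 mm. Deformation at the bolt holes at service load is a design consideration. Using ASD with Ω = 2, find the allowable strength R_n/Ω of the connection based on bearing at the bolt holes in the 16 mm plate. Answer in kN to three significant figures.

284 kN

Per bolt r_n = 1.2 l_c t F_u ≤ 2.4 d t F_u; upper limit = 2.4 × 16 × 16 × 470 / 1000 = 288.8 kN.
Edge bolt: l_c = 40 − 18/2 = 31 mm → 1.2 × 31 × 16 × 470 / 1000 = 279.7 → r_n = 279.7 kN.
Interior bolts: l_c = 65 − 18 = 47 mm → 1.2 × 47 × 16 × 470 / 1000 = 424.1 → r_n = 288.8 kN.
R_n = 1 × 279.7 + 1 × 288.8 = 568.5 kN.
Allowable strength R_n/Ω = 568.5 / 2 = 284 kN.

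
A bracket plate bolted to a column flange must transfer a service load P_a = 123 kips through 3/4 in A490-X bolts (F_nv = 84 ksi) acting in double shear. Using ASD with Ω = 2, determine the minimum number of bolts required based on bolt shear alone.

4 bolts

A_b = π·0.75²/4 = 0.4418 in².
Per-bolt allowable strength R_n/Ω = 84 × 0.4418 × 2 / 2 = 37.11 kips.
n ≥ 123 / 37.11 = 3.314 → use 4 bolts.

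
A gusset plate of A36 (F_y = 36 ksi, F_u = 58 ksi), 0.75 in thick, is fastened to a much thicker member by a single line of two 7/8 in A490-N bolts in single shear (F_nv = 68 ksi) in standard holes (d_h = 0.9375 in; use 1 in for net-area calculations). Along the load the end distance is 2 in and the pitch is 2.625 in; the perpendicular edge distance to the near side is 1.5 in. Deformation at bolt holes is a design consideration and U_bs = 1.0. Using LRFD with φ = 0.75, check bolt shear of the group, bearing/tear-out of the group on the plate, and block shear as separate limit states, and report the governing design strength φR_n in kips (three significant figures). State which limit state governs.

Bolt shear: A_b = π·0.875²/4 = 0.6013 in²; R_n = 68 × 0.6013 × 2 × 1 = 81.78 kips → 0.75 × 81.78 = 61.3 kips.
Bearing: edge l_c = 1.531, r_n = 79.93 kips; interior l_c = 1.688, r_n = 88.09 kips; R_n = 79.93 + 1·88.09 = 168 kips → 126 kips.
Block shear: A_gv = 3.469, A_nv = 2.344, A_nt = 0.75 in²; R_n = min(0.6F_uA_nv, 0.6F_yA_gv) + U_bs·F_u·A_nt = 118.4 kips → 88.8 kips.
Bolt shear governs: 61.3 kips.

61.3 kips (bolt shear governs)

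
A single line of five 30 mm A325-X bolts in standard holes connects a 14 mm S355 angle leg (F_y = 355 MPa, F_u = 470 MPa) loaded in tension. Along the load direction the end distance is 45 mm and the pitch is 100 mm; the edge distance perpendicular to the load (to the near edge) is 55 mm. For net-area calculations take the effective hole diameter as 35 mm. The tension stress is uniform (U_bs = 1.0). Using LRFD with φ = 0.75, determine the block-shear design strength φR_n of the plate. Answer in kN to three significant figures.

Shear plane L_v = 45 + 4·100 = 445 mm; A_gv = 445 × 14 = 6230 mm².
A_nv = (445 − 4.5·35) × 14 = 4025 mm².
A_nt = (55 − 0.5·35) × 14 = 525 mm².
0.6 F_u A_nv = 1135 kN; 0.6 F_y A_gv = 1327 kN → shear rupture governs the shear term.
R_n = 1135 + 1.0 × 470 × 525 / 1000 = 1382 kN.
Design strength φR_n = 0.75 × 1382 = 1040 kN.

1040 kN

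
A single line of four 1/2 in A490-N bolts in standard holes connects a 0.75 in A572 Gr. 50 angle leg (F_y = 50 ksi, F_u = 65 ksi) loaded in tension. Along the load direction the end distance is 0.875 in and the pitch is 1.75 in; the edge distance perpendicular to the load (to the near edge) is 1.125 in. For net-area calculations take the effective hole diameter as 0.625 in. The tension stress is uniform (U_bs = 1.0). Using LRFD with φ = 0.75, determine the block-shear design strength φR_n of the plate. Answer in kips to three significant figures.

Shear plane L_v = 0.875 + 3·1.75 = 6.125 in; A_gv = 6.125 × 0.75 = 4.594 in².
A_nv = (6.125 − 3.5·0.625) × 0.75 = 2.953 in².
A_nt = (1.125 − 0.5·0.625) × 0.75 = 0.6094 in².
0.6 F_u A_nv = 115.2 kips; 0.6 F_y A_gv = 137.8 kips → shear rupture governs the shear term.
R_n = 115.2 + 1.0 × 65 × 0.6094 = 154.8 kips.
Design strength φR_n = 0.75 × 154.8 = 116 kips.

116 kips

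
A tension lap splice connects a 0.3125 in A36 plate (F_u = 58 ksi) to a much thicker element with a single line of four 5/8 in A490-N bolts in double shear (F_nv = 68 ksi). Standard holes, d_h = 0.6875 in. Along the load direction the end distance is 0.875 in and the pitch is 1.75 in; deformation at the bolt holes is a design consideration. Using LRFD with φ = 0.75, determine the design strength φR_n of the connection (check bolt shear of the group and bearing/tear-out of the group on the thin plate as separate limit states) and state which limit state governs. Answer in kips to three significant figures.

60.7 kips (bearing governs)

Bolt shear: A_b = π·0.625²/4 = 0.3068 in²; R_n = 68 × 0.3068 × 4 × 2 = 166.9 kips → 0.75 × 166.9 = 125 kips.
Bearing (1.2 l_c t F_u ≤ 2.4 d t F_u): upper limit = 2.4·0.625·0.3125·58 = 27.19 kips.
  Edge l_c = 0.875 − 0.6875/2 = 0.5312 → r_n = 11.55 kips; interior l_c = 1.75 − 0.6875 = 1.062 → r_n = 23.11 kips.
  R_n,bearing = 1·11.55 + 3·23.11 = 80.88 kips → 0.75 × 80.88 = 60.7 kips.
Bearing governs: 60.7 kips.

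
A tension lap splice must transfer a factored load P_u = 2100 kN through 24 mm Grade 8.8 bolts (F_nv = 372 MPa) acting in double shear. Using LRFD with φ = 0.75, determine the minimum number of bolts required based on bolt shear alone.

A_b = π·24²/4 = 452.4 mm².
Per-bolt design strength φR_n = 0.75 × 372 × 452.4 × 2 / 1000 = 252.4 kN.
n ≥ 2100 / 252.4 = 8.319 → use 9 bolts.

9 bolts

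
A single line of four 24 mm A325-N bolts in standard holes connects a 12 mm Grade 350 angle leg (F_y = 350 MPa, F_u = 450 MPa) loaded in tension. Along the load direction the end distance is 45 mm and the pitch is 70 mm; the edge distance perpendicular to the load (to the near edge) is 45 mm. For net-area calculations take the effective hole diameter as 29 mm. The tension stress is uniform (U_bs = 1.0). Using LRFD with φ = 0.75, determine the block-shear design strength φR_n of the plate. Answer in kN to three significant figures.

Shear plane L_v = 45 + 3·70 = 255 mm; A_gv = 255 × 12 = 3060 mm².
A_nv = (255 − 3.5·29) × 12 = 1842 mm².
A_nt = (45 − 0.5·29) × 12 = 366 mm².
0.6 F_u A_nv = 497.3 kN; 0.6 F_y A_gv = 642.6 kN → shear rupture governs the shear term.
R_n = 497.3 + 1.0 × 450 × 366 / 1000 = 662 kN.
Design strength φR_n = 0.75 × 662 = 497 kN.

497 kN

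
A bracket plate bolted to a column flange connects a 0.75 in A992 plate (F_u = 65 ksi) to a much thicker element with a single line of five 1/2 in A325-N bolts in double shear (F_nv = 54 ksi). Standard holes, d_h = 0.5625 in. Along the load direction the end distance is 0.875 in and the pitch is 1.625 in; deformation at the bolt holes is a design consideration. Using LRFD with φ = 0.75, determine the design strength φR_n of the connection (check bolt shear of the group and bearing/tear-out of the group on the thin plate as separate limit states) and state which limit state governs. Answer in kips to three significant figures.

79.5 kips (bolt shear governs)

Bolt shear: A_b = π·0.5²/4 = 0.1963 in²; R_n = 54 × 0.1963 × 5 × 2 = 106 kips → 0.75 × 106 = 79.5 kips.
Bearing (1.2 l_c t F_u ≤ 2.4 d t F_u): upper limit = 2.4·0.5·0.75·65 = 58.5 kips.
  Edge l_c = 0.875 − 0.5625/2 = 0.5938 → r_n = 34.73 kips; interior l_c = 1.625 − 0.5625 = 1.062 → r_n = 58.5 kips.
  R_n,bearing = 1·34.73 + 4·58.5 = 268.7 kips → 0.75 × 268.7 = 202 kips.
Bolt shear governs: 79.5 kips.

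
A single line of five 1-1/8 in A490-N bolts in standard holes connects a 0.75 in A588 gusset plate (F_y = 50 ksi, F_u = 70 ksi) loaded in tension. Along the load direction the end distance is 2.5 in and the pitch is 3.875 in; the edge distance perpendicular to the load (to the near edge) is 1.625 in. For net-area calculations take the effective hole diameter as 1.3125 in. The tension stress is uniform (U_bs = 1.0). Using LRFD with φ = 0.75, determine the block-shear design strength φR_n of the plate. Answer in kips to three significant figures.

324 kips

Shear plane L_v = 2.5 + 4·3.875 = 18 in; A_gv = 18 × 0.75 = 13.5 in².
A_nv = (18 − 4.5·1.3125) × 0.75 = 9.07 in².
A_nt = (1.625 − 0.5·1.3125) × 0.75 = 0.7266 in².
0.6 F_u A_nv = 381 kips; 0.6 F_y A_gv = 405 kips → shear rupture governs the shear term.
R_n = 381 + 1.0 × 70 × 0.7266 = 431.8 kips.
Design strength φR_n = 0.75 × 431.8 = 324 kips.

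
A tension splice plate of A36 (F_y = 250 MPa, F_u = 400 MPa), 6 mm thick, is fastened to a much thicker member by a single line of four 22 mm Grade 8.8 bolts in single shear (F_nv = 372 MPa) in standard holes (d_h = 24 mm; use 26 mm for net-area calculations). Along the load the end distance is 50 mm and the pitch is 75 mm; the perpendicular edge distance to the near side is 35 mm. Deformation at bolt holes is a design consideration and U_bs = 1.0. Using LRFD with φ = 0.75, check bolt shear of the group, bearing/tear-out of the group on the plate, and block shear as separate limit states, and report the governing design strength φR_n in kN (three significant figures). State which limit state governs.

Bolt shear: A_b = π·22²/4 = 380.1 mm²; R_n = 372 × 380.1 × 4 × 1 / 1000 = 565.6 kN → 0.75 × 565.6 = 424 kN.
Bearing: edge l_c = 38, r_n = 109.4 kN; interior l_c = 51, r_n = 126.7 kN; R_n = 109.4 + 3·126.7 = 489.6 kN → 367 kN.
Block shear: A_gv = 1650, A_nv = 1104, A_nt = 132 mm²; R_n = min(0.6F_uA_nv, 0.6F_yA_gv) + U_bs·F_u·A_nt = 300.3 kN → 225 kN.
Block shear governs: 225 kN.

225 kN (block shear governs)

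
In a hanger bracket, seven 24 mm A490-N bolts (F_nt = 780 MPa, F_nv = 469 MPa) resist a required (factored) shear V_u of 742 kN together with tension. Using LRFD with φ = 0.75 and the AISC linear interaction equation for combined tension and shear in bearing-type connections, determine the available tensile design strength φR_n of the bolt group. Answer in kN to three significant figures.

A_b = π·24²/4 = 452.4 mm²; f_rv = 742 × 1000 / (7 × 452.4) = 234.3 MPa.
F'_nt = 1.3 F_nt − (F_nt / φF_nv) f_rv = 1.3·780 − (780/(0.75·469))·234.3 = 494.4 MPa, capped at F_nt → F'_nt = 494.4 MPa.
R_n = F'_nt · A_b · n = 494.4 × 452.4 × 7 / 1000 = 1566 kN.
Design strength φR_n = 0.75 × 1566 = 1170 kN.

1170 kN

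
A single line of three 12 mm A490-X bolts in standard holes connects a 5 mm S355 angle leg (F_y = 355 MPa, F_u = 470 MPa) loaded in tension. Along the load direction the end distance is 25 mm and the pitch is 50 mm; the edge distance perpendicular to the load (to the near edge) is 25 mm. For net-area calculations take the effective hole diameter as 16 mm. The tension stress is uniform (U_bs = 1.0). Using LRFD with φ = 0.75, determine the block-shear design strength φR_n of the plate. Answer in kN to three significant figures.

Shear plane L_v = 25 + 2·50 = 125 mm; A_gv = 125 × 5 = 625 mm².
A_nv = (125 − 2.5·16) × 5 = 425 mm².
A_nt = (25 − 0.5·16) × 5 = 85 mm².
0.6 F_u A_nv = 119.9 kN; 0.6 F_y A_gv = 133.1 kN → shear rupture governs the shear term.
R_n = 119.9 + 1.0 × 470 × 85 / 1000 = 159.8 kN.
Design strength φR_n = 0.75 × 159.8 = 120 kN.

120 kN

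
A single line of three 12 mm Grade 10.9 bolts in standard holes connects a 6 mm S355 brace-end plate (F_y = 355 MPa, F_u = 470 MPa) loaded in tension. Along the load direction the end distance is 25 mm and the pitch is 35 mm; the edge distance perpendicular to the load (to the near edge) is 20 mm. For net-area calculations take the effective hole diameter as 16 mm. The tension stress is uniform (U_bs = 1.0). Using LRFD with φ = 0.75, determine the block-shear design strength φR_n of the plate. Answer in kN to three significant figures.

95.2 kN

Shear plane L_v = 25 + 2·35 = 95 mm; A_gv = 95 × 6 = 570 mm².
A_nv = (95 − 2.5·16) × 6 = 330 mm².
A_nt = (20 − 0.5·16) × 6 = 72 mm².
0.6 F_u A_nv = 93.06 kN; 0.6 F_y A_gv = 121.4 kN → shear rupture governs the shear term.
R_n = 93.06 + 1.0 × 470 × 72 / 1000 = 126.9 kN.
Design strength φR_n = 0.75 × 126.9 = 95.2 kN.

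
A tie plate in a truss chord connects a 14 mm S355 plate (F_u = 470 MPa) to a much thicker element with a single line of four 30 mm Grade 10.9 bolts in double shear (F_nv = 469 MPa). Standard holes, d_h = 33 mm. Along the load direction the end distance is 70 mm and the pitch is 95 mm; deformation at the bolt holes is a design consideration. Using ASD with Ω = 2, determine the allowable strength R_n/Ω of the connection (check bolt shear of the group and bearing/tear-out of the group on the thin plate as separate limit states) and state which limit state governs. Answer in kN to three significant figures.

Bolt shear: A_b = π·30²/4 = 706.9 mm²; R_n = 469 × 706.9 × 4 × 2 / 1000 = 2652 kN → 2652 / 2 = 1330 kN.
Bearing (1.2 l_c t F_u ≤ 2.4 d t F_u): upper limit = 2.4·30·14·470 / 1000 = 473.8 kN.
  Edge l_c = 70 − 33/2 = 53.5 → r_n = 422.4 kN; interior l_c = 95 − 33 = 62 → r_n = 473.8 kN.
  R_n,bearing = 1·422.4 + 3·473.8 = 1844 kN → 1844 / 2 = 922 kN.
Bearing governs: 922 kN.

922 kN (bearing governs)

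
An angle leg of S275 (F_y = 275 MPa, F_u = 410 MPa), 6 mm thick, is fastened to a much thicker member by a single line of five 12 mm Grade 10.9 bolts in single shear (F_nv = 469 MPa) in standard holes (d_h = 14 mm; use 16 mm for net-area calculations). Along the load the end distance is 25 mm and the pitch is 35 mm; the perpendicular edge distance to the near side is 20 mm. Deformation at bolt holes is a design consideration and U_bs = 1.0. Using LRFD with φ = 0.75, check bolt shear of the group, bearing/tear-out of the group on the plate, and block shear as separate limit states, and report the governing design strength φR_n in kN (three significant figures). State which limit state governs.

Bolt shear: A_b = π·12²/4 = 113.1 mm²; R_n = 469 × 113.1 × 5 × 1 / 1000 = 265.2 kN → 0.75 × 265.2 = 199 kN.
Bearing: edge l_c = 18, r_n = 53.14 kN; interior l_c = 21, r_n = 61.99 kN; R_n = 53.14 + 4·61.99 = 301.1 kN → 226 kN.
Block shear: A_gv = 990, A_nv = 558, A_nt = 72 mm²; R_n = min(0.6F_uA_nv, 0.6F_yA_gv) + U_bs·F_u·A_nt = 166.8 kN → 125 kN.
Block shear governs: 125 kN.

125 kN (block shear governs)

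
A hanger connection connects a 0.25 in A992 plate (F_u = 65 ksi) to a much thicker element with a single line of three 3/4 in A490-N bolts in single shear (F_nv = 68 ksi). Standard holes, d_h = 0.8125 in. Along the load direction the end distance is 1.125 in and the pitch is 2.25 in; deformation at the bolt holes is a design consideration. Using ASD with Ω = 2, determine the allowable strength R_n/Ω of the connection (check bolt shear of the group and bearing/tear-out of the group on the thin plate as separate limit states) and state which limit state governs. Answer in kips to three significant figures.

35 kips (bearing governs)

Bolt shear: A_b = π·0.75²/4 = 0.4418 in²; R_n = 68 × 0.4418 × 3 × 1 = 90.12 kips → 90.12 / 2 = 45.1 kips.
Bearing (1.2 l_c t F_u ≤ 2.4 d t F_u): upper limit = 2.4·0.75·0.25·65 = 29.25 kips.
  Edge l_c = 1.125 − 0.8125/2 = 0.7188 → r_n = 14.02 kips; interior l_c = 2.25 − 0.8125 = 1.438 → r_n = 28.03 kips.
  R_n,bearing = 1·14.02 + 2·28.03 = 70.08 kips → 70.08 / 2 = 35 kips.
Bearing governs: 35 kips.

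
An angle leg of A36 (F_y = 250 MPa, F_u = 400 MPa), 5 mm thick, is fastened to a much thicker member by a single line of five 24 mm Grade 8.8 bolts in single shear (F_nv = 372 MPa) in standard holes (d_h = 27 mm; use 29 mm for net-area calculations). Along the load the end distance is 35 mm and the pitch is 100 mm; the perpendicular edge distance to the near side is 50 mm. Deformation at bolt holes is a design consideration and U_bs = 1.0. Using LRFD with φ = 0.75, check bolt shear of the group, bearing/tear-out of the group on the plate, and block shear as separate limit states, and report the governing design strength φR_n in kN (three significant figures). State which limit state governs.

298 kN (block shear governs)

Bolt shear: A_b = π·24²/4 = 452.4 mm²; R_n = 372 × 452.4 × 5 × 1 / 1000 = 841.4 kN → 0.75 × 841.4 = 631 kN.
Bearing: edge l_c = 21.5, r_n = 51.6 kN; interior l_c = 73, r_n = 115.2 kN; R_n = 51.6 + 4·115.2 = 512.4 kN → 384 kN.
Block shear: A_gv = 2175, A_nv = 1522, A_nt = 177.5 mm²; R_n = min(0.6F_uA_nv, 0.6F_yA_gv) + U_bs·F_u·A_nt = 397.2 kN → 298 kN.
Block shear governs: 298 kN.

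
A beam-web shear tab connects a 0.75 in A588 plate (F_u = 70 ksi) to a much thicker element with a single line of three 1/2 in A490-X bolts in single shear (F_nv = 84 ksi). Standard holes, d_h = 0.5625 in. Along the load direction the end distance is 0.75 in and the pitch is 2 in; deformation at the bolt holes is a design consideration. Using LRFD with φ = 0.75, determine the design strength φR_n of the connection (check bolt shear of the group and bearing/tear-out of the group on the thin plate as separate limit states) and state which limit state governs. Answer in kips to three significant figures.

37.1 kips (bolt shear governs)

Bolt shear: A_b = π·0.5²/4 = 0.1963 in²; R_n = 84 × 0.1963 × 3 × 1 = 49.48 kips → 0.75 × 49.48 = 37.1 kips.
Bearing (1.2 l_c t F_u ≤ 2.4 d t F_u): upper limit = 2.4·0.5·0.75·70 = 63 kips.
  Edge l_c = 0.75 − 0.5625/2 = 0.4688 → r_n = 29.53 kips; interior l_c = 2 − 0.5625 = 1.438 → r_n = 63 kips.
  R_n,bearing = 1·29.53 + 2·63 = 155.5 kips → 0.75 × 155.5 = 117 kips.
Bolt shear governs: 37.1 kips.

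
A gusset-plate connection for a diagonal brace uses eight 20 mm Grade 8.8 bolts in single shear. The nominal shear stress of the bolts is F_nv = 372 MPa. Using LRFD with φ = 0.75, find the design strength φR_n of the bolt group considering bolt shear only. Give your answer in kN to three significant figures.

701 kN

A_b = π × 20² / 4 = 314.2 mm².
R_n = F_nv · A_b · n · n_s = 372 × 314.2 × 8 × 1 / 1000 = 934.9 kN.
Design strength φR_n = 0.75 × 934.9 = 701 kN.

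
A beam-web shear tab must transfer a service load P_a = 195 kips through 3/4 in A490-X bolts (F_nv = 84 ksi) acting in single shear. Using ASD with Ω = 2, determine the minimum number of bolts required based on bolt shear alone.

A_b = π·0.75²/4 = 0.4418 in².
Per-bolt allowable strength R_n/Ω = 84 × 0.4418 × 1 / 2 = 18.56 kips.
n ≥ 195 / 18.56 = 10.51 → use 11 bolts.

11 bolts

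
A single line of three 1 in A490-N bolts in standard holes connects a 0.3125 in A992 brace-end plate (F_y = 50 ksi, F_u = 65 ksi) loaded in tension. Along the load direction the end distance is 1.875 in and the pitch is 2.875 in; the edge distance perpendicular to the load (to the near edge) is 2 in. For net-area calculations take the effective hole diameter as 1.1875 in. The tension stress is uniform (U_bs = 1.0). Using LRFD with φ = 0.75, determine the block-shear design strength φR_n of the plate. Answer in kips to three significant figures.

Shear plane L_v = 1.875 + 2·2.875 = 7.625 in; A_gv = 7.625 × 0.3125 = 2.383 in².
A_nv = (7.625 − 2.5·1.1875) × 0.3125 = 1.455 in².
A_nt = (2 − 0.5·1.1875) × 0.3125 = 0.4395 in².
0.6 F_u A_nv = 56.75 kips; 0.6 F_y A_gv = 71.48 kips → shear rupture governs the shear term.
R_n = 56.75 + 1.0 × 65 × 0.4395 = 85.31 kips.
Design strength φR_n = 0.75 × 85.31 = 64 kips.

64 kips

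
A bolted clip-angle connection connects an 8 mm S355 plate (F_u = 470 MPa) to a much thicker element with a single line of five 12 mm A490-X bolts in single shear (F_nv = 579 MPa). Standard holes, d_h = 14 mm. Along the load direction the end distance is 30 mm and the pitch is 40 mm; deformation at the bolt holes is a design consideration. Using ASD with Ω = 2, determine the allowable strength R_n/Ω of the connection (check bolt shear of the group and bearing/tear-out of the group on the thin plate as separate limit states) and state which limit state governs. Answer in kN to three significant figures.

Bolt shear: A_b = π·12²/4 = 113.1 mm²; R_n = 579 × 113.1 × 5 × 1 / 1000 = 327.4 kN → 327.4 / 2 = 164 kN.
Bearing (1.2 l_c t F_u ≤ 2.4 d t F_u): upper limit = 2.4·12·8·470 / 1000 = 108.3 kN.
  Edge l_c = 30 − 14/2 = 23 → r_n = 103.8 kN; interior l_c = 40 − 14 = 26 → r_n = 108.3 kN.
  R_n,bearing = 1·103.8 + 4·108.3 = 536.9 kN → 536.9 / 2 = 268 kN.
Bolt shear governs: 164 kN.

164 kN (bolt shear governs)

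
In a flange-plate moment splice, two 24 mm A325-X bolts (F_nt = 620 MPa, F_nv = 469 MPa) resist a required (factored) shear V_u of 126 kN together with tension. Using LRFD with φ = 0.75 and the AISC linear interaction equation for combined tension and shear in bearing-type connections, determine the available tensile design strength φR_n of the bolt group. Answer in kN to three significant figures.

380 kN

A_b = π·24²/4 = 452.4 mm²; f_rv = 126 × 1000 / (2 × 452.4) = 139.3 MPa.
F'_nt = 1.3 F_nt − (F_nt / φF_nv) f_rv = 1.3·620 − (620/(0.75·469))·139.3 = 560.5 MPa, capped at F_nt → F'_nt = 560.5 MPa.
R_n = F'_nt · A_b · n = 560.5 × 452.4 × 2 / 1000 = 507.2 kN.
Design strength φR_n = 0.75 × 507.2 = 380 kN.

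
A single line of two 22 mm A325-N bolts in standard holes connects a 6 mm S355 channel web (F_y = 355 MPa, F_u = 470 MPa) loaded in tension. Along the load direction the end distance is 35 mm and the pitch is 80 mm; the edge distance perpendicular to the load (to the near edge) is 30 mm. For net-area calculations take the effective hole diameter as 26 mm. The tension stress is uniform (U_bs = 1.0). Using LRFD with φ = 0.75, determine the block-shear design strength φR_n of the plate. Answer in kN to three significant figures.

132 kN

Shear plane L_v = 35 + 1·80 = 115 mm; A_gv = 115 × 6 = 690 mm².
A_nv = (115 − 1.5·26) × 6 = 456 mm².
A_nt = (30 − 0.5·26) × 6 = 102 mm².
0.6 F_u A_nv = 128.6 kN; 0.6 F_y A_gv = 147 kN → shear rupture governs the shear term.
R_n = 128.6 + 1.0 × 470 × 102 / 1000 = 176.5 kN.
Design strength φR_n = 0.75 × 176.5 = 132 kN.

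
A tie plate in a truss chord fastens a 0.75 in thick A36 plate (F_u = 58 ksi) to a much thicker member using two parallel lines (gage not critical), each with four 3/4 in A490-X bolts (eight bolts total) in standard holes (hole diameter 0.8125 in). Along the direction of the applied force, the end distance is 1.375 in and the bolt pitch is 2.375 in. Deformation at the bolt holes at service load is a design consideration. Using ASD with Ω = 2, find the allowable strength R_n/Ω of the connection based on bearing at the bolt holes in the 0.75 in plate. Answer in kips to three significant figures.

285 kips

Per bolt r_n = 1.2 l_c t F_u ≤ 2.4 d t F_u; upper limit = 2.4 × 0.75 × 0.75 × 58 = 78.3 kips.
Edge bolt: l_c = 1.375 − 0.8125/2 = 0.9688 in → 1.2 × 0.9688 × 0.75 × 58 = 50.57 → r_n = 50.57 kips.
Interior bolts: l_c = 2.375 − 0.8125 = 1.562 in → 1.2 × 1.562 × 0.75 × 58 = 81.56 → r_n = 78.3 kips.
R_n = 2 × 50.57 + 6 × 78.3 = 570.9 kips.
Allowable strength R_n/Ω = 570.9 / 2 = 285 kips.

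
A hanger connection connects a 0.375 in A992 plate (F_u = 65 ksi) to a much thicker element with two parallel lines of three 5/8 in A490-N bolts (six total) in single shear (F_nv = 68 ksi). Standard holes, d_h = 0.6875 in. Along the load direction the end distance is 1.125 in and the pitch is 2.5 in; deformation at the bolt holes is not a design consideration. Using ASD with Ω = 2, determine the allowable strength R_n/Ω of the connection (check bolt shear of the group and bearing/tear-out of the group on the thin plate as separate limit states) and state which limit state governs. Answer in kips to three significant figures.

62.6 kips (bolt shear governs)

Bolt shear: A_b = π·0.625²/4 = 0.3068 in²; R_n = 68 × 0.3068 × 6 × 1 = 125.2 kips → 125.2 / 2 = 62.6 kips.
Bearing (1.5 l_c t F_u ≤ 3.0 d t F_u): upper limit = 3.0·0.625·0.375·65 = 45.7 kips.
  Edge l_c = 1.125 − 0.6875/2 = 0.7812 → r_n = 28.56 kips; interior l_c = 2.5 − 0.6875 = 1.812 → r_n = 45.7 kips.
  R_n,bearing = 2·28.56 + 4·45.7 = 239.9 kips → 239.9 / 2 = 120 kips.
Bolt shear governs: 62.6 kips.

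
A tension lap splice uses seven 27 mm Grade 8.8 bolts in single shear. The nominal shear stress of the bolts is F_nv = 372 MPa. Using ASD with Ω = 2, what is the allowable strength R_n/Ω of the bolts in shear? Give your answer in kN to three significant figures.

A_b = π × 27² / 4 = 572.6 mm².
R_n = F_nv · A_b · n · n_s = 372 × 572.6 × 7 × 1 / 1000 = 1491 kN.
Allowable strength R_n/Ω = 1491 / 2 = 745 kN.

745 kN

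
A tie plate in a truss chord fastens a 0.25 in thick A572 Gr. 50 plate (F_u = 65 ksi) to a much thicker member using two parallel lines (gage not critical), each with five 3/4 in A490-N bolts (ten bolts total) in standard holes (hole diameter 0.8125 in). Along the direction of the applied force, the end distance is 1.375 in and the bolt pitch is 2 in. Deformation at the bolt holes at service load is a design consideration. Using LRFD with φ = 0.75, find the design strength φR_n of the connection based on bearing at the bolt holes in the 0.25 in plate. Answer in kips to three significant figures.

Per bolt r_n = 1.2 l_c t F_u ≤ 2.4 d t F_u; upper limit = 2.4 × 0.75 × 0.25 × 65 = 29.25 kips.
Edge bolt: l_c = 1.375 − 0.8125/2 = 0.9688 in → 1.2 × 0.9688 × 0.25 × 65 = 18.89 → r_n = 18.89 kips.
Interior bolts: l_c = 2 − 0.8125 = 1.188 in → 1.2 × 1.188 × 0.25 × 65 = 23.16 → r_n = 23.16 kips.
R_n = 2 × 18.89 + 8 × 23.16 = 223 kips.
Design strength φR_n = 0.75 × 223 = 167 kips.

167 kips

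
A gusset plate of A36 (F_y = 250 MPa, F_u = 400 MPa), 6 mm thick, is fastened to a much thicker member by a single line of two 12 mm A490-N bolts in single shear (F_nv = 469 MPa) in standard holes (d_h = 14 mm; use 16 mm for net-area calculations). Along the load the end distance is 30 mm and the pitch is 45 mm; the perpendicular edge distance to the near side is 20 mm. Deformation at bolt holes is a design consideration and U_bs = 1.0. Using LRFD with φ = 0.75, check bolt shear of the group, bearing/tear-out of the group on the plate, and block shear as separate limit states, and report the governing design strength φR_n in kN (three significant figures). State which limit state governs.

Bolt shear: A_b = π·12²/4 = 113.1 mm²; R_n = 469 × 113.1 × 2 × 1 / 1000 = 106.1 kN → 0.75 × 106.1 = 79.6 kN.
Bearing: edge l_c = 23, r_n = 66.24 kN; interior l_c = 31, r_n = 69.12 kN; R_n = 66.24 + 1·69.12 = 135.4 kN → 102 kN.
Block shear: A_gv = 450, A_nv = 306, A_nt = 72 mm²; R_n = min(0.6F_uA_nv, 0.6F_yA_gv) + U_bs·F_u·A_nt = 96.3 kN → 72.2 kN.
Block shear governs: 72.2 kN.

72.2 kN (block shear governs)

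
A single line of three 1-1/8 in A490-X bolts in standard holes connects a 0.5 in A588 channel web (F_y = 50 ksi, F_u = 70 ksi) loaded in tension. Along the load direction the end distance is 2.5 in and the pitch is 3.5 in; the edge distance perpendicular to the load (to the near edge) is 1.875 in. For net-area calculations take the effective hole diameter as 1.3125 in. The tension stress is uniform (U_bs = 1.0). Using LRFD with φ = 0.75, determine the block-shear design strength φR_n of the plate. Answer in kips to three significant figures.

Shear plane L_v = 2.5 + 2·3.5 = 9.5 in; A_gv = 9.5 × 0.5 = 4.75 in².
A_nv = (9.5 − 2.5·1.3125) × 0.5 = 3.109 in².
A_nt = (1.875 − 0.5·1.3125) × 0.5 = 0.6094 in².
0.6 F_u A_nv = 130.6 kips; 0.6 F_y A_gv = 142.5 kips → shear rupture governs the shear term.
R_n = 130.6 + 1.0 × 70 × 0.6094 = 173.2 kips.
Design strength φR_n = 0.75 × 173.2 = 130 kips.

130 kips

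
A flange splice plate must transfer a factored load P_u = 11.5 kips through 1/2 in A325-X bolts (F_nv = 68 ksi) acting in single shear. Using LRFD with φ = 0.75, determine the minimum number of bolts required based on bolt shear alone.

A_b = π·0.5²/4 = 0.1963 in².
Per-bolt design strength φR_n = 0.75 × 68 × 0.1963 × 1 = 10.01 kips.
n ≥ 11.5 / 10.01 = 1.148 → use 2 bolts.

2 bolts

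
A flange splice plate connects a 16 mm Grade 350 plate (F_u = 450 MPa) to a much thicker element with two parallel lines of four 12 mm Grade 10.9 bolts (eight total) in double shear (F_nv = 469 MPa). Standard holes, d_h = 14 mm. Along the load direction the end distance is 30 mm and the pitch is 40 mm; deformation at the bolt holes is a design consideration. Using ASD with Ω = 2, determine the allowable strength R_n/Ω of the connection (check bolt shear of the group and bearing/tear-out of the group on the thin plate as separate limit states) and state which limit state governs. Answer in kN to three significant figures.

Bolt shear: A_b = π·12²/4 = 113.1 mm²; R_n = 469 × 113.1 × 8 × 2 / 1000 = 848.7 kN → 848.7 / 2 = 424 kN.
Bearing (1.2 l_c t F_u ≤ 2.4 d t F_u): upper limit = 2.4·12·16·450 / 1000 = 207.4 kN.
  Edge l_c = 30 − 14/2 = 23 → r_n = 198.7 kN; interior l_c = 40 − 14 = 26 → r_n = 207.4 kN.
  R_n,bearing = 2·198.7 + 6·207.4 = 1642 kN → 1642 / 2 = 821 kN.
Bolt shear governs: 424 kN.

424 kN (bolt shear governs)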